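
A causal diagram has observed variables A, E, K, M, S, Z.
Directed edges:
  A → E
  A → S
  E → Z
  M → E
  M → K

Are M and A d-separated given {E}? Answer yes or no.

No — M and A are d-connected given {E}.

Bayes-Ball from M | {E} reaches {A,K,S}.
A ∈ reach(M|{E}) ⇒ M ⊥̸ A | {E}.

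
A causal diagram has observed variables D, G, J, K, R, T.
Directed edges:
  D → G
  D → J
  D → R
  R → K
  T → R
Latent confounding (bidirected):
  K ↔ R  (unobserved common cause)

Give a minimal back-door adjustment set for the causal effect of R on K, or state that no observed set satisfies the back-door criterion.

R→K: no observed back-door set.

desc(R)\{R}={K}; candidates ⊆ {D,G,J,T}.
R↔K: latent back-door arc(s) into R.
size 0: {}; under {} R still reaches {D,G,J,K,T} ∋ K.
size 1: {D}, {G}, {J} …(+1); under {D} R still reaches {K,T} ∋ K.
size 2: {D,G}, {D,J}, {D,T} …(+3); under {D,G} R still reaches {K,T} ∋ K.
R↔K cannot be blocked by any observed set — no back-door set.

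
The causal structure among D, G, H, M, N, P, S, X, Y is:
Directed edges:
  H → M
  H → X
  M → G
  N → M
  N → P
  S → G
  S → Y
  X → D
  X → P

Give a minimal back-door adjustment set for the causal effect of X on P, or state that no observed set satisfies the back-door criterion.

X→P: minimal back-door set ∅.

desc(X)\{X}={D,P}; candidates ⊆ {G,H,M,N,S,Y}.
∅: X⊥P given ∅ in G with X→· removed — back-door holds.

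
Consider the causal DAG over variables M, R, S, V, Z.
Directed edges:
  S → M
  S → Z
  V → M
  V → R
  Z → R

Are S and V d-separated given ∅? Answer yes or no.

Bayes-Ball from S | ∅ reaches {M,R,Z}.
V ∉ reach(S|∅) ⇒ S ⊥ V | ∅.

Yes — S ⊥ V | ∅.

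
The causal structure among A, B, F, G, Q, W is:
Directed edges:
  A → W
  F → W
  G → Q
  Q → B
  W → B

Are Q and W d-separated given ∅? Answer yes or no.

Yes — Q ⊥ W | ∅.

Bayes-Ball from Q | ∅ reaches {B,G}.
W ∉ reach(Q|∅) ⇒ Q ⊥ W | ∅.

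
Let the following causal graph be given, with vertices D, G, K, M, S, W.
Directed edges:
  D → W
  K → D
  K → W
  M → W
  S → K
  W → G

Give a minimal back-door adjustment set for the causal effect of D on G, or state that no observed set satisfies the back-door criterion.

D→G: minimal back-door set {K}.

desc(D)\{D}={G,W}; candidates ⊆ {K,M,S}.
size 0: {}; under {} D still reaches {G,K,S,W} ∋ G.
{K}: D⊥G given {K} in G with D→· removed — back-door holds.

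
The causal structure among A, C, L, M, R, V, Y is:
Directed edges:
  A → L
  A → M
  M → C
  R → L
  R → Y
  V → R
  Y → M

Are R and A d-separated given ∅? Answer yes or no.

Yes — R ⊥ A | ∅.

Bayes-Ball from R | ∅ reaches {C,L,M,V,Y}.
A ∉ reach(R|∅) ⇒ R ⊥ A | ∅.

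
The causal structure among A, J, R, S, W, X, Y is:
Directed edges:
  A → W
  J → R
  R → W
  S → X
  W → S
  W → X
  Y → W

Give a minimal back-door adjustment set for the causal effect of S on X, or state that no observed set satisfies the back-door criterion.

S→X: minimal back-door set {W}.

desc(S)\{S}={X}; candidates ⊆ {A,J,R,W,Y}.
size 0: {}; under {} S still reaches {A,J,R,W,X,Y} ∋ X.
{W}: S⊥X given {W} in G with S→· removed — back-door holds.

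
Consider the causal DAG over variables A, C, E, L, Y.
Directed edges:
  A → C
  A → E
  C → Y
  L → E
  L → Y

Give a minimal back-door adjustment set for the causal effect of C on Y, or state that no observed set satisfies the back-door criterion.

C→Y: minimal back-door set ∅.

desc(C)\{C}={Y}; candidates ⊆ {A,E,L}.
∅: C⊥Y given ∅ in G with C→· removed — back-door holds.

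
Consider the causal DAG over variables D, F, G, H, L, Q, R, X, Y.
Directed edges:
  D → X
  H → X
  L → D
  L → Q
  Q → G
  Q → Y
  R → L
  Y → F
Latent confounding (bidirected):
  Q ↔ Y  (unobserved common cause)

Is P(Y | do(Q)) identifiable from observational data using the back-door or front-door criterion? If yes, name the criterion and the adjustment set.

desc(Q)\{Q}={F,G,Y}; candidates ⊆ {D,H,L,R,X}.
Q↔Y: latent back-door arc(s) into Q.
size 0: {}; under {} Q still reaches {D,F,L,R,X,Y} ∋ Y.
size 1: {D}, {H}, {L} …(+2); under {D} Q still reaches {F,L,R,Y} ∋ Y.
size 2: {D,H}, {D,L}, {D,R} …(+7); under {D,H} Q still reaches {F,L,R,Y} ∋ Y.
Q↔Y cannot be blocked by any observed set — no back-door set.
No mediator lies on a directed Q→…→Y path.
Neither criterion identifies P(Y|do(Q)) in this graph.

P(Y|do(Q)): not identifiable (no BD/FD set).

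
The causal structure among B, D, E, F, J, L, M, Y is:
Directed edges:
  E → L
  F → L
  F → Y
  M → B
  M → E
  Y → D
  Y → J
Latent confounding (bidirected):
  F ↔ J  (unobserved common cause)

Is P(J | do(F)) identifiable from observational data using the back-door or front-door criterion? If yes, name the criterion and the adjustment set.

P(J|do(F)): frontdoor, adjust for {Y}.

desc(F)\{F}={D,J,L,Y}; candidates ⊆ {B,E,M}.
F↔J: latent back-door arc(s) into F.
size 0: {}; under {} F still reaches {J} ∋ J.
size 1: {B}, {E}, {M}; under {B} F still reaches {J} ∋ J.
size 2: {B,E}, {B,M}, {E,M}; under {B,E} F still reaches {J} ∋ J.
F↔J cannot be blocked by any observed set — no back-door set.
{Y}: (i) intercepts every directed F→J path; (ii) no back-door F→{Y}; (iii) {F} blocks every back-door {Y}→J. Front-door holds.
P(J|do(F)) = Σ_{Y} P(Y|F) Σ_{F'} P(J|Y,F')P(F').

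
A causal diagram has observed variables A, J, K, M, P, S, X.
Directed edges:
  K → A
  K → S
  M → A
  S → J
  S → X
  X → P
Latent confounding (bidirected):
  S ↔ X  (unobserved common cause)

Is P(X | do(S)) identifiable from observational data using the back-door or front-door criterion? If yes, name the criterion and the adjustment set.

desc(S)\{S}={J,P,X}; candidates ⊆ {A,K,M}.
S↔X: latent back-door arc(s) into S.
size 0: {}; under {} S still reaches {A,K,P,X} ∋ X.
size 1: {A}, {K}, {M}; under {A} S still reaches {K,M,P,X} ∋ X.
size 2: {A,K}, {A,M}, {K,M}; under {A,K} S still reaches {P,X} ∋ X.
S↔X cannot be blocked by any observed set — no back-door set.
No mediator lies on a directed S→…→X path.
Neither criterion identifies P(X|do(S)) in this graph.

P(X|do(S)): not identifiable (no BD/FD set).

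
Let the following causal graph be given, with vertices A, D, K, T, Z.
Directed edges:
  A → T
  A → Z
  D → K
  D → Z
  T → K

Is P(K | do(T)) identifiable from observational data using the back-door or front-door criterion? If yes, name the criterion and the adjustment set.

P(K|do(T)): backdoor, adjust for ∅.

desc(T)\{T}={K}; candidates ⊆ {A,D,Z}.
∅: T⊥K given ∅ in G with T→· removed — back-door holds.
P(K|do(T)) = P(K|T) — no adjustment needed.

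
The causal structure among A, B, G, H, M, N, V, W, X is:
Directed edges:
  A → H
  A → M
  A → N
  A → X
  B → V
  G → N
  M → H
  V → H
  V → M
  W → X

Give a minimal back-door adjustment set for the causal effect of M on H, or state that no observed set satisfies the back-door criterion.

M→H: minimal back-door set {A, V}.

desc(M)\{M}={H}; candidates ⊆ {A,B,G,N,V,W,X}.
size 0: {}; under {} M still reaches {A,B,H,N,V,X} ∋ H.
size 1: {A}, {B}, {G} …(+4); under {A} M still reaches {B,H,V} ∋ H.
{A,V}: M⊥H given {A,V} in G with M→· removed — back-door holds.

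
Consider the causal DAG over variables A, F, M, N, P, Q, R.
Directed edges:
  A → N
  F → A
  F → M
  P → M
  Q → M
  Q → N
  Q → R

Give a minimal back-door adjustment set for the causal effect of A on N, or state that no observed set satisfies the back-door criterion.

desc(A)\{A}={N}; candidates ⊆ {F,M,P,Q,R}.
∅: A⊥N given ∅ in G with A→· removed — back-door holds.

A→N: minimal back-door set ∅.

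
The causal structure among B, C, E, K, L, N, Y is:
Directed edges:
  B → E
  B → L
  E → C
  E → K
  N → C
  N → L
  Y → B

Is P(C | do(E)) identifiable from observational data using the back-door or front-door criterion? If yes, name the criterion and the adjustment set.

P(C|do(E)): backdoor, adjust for ∅.

desc(E)\{E}={C,K}; candidates ⊆ {B,L,N,Y}.
∅: E⊥C given ∅ in G with E→· removed — back-door holds.
P(C|do(E)) = P(C|E) — no adjustment needed.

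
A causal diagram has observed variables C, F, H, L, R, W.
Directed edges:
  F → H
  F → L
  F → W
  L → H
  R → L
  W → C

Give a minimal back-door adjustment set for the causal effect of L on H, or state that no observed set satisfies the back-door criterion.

L→H: minimal back-door set {F}.

desc(L)\{L}={H}; candidates ⊆ {C,F,R,W}.
size 0: {}; under {} L still reaches {C,F,H,R,W} ∋ H.
{F}: L⊥H given {F} in G with L→· removed — back-door holds.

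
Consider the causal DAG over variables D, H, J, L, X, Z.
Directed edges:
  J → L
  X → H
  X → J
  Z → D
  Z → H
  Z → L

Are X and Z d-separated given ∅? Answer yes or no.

Yes — X ⊥ Z | ∅.

Bayes-Ball from X | ∅ reaches {H,J,L}.
Z ∉ reach(X|∅) ⇒ X ⊥ Z | ∅.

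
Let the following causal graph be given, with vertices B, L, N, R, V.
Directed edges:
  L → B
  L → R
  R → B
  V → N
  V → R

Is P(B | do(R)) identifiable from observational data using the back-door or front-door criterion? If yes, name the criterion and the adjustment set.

P(B|do(R)): backdoor, adjust for {L}.

desc(R)\{R}={B}; candidates ⊆ {L,N,V}.
size 0: {}; under {} R still reaches {B,L,N,V} ∋ B.
{L}: R⊥B given {L} in G with R→· removed — back-door holds.
P(B|do(R)) = Σ_{L} P(B|R,L)·P(L).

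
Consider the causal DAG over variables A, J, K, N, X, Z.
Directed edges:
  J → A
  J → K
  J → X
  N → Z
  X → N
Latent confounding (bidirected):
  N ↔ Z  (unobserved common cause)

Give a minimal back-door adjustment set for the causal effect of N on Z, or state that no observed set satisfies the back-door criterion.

N→Z: no observed back-door set.

desc(N)\{N}={Z}; candidates ⊆ {A,J,K,X}.
N↔Z: latent back-door arc(s) into N.
size 0: {}; under {} N still reaches {A,J,K,X,Z} ∋ Z.
size 1: {A}, {J}, {K} …(+1); under {A} N still reaches {J,K,X,Z} ∋ Z.
size 2: {A,J}, {A,K}, {A,X} …(+3); under {A,J} N still reaches {X,Z} ∋ Z.
N↔Z cannot be blocked by any observed set — no back-door set.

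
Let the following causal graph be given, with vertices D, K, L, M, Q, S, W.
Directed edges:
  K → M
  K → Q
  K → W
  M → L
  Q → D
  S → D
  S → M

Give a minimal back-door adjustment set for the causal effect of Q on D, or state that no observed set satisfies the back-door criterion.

Q→D: minimal back-door set ∅.

desc(Q)\{Q}={D}; candidates ⊆ {K,L,M,S,W}.
∅: Q⊥D given ∅ in G with Q→· removed — back-door holds.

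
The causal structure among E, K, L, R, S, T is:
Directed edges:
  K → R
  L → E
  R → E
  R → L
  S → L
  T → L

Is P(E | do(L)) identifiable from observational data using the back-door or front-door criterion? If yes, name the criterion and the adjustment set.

desc(L)\{L}={E}; candidates ⊆ {K,R,S,T}.
size 0: {}; under {} L still reaches {E,K,R,S,T} ∋ E.
{R}: L⊥E given {R} in G with L→· removed — back-door holds.
P(E|do(L)) = Σ_{R} P(E|L,R)·P(R).

P(E|do(L)): backdoor, adjust for {R}.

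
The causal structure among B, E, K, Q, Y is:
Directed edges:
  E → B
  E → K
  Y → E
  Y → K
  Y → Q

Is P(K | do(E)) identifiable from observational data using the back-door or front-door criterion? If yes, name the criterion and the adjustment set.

P(K|do(E)): backdoor, adjust for {Y}.

desc(E)\{E}={B,K}; candidates ⊆ {Q,Y}.
size 0: {}; under {} E still reaches {K,Q,Y} ∋ K.
{Y}: E⊥K given {Y} in G with E→· removed — back-door holds.
P(K|do(E)) = Σ_{Y} P(K|E,Y)·P(Y).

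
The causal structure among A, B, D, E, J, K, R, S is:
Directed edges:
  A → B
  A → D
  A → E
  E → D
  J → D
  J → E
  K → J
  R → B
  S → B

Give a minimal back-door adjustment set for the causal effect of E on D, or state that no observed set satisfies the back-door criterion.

E→D: minimal back-door set {A, J}.

desc(E)\{E}={D}; candidates ⊆ {A,B,J,K,R,S}.
size 0: {}; under {} E still reaches {A,B,D,J,K} ∋ D.
size 1: {A}, {B}, {J} …(+3); under {A} E still reaches {D,J,K} ∋ D.
{A,J}: E⊥D given {A,J} in G with E→· removed — back-door holds.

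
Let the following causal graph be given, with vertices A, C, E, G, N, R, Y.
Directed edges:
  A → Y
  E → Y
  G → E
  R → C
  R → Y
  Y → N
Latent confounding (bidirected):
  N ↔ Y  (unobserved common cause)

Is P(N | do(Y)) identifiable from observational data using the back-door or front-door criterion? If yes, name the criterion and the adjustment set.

desc(Y)\{Y}={N}; candidates ⊆ {A,C,E,G,R}.
Y↔N: latent back-door arc(s) into Y.
size 0: {}; under {} Y still reaches {A,C,E,G,N,R} ∋ N.
size 1: {A}, {C}, {E} …(+2); under {A} Y still reaches {C,E,G,N,R} ∋ N.
size 2: {A,C}, {A,E}, {A,G} …(+7); under {A,C} Y still reaches {E,G,N,R} ∋ N.
Y↔N cannot be blocked by any observed set — no back-door set.
No mediator lies on a directed Y→…→N path.
Neither criterion identifies P(N|do(Y)) in this graph.

P(N|do(Y)): not identifiable (no BD/FD set).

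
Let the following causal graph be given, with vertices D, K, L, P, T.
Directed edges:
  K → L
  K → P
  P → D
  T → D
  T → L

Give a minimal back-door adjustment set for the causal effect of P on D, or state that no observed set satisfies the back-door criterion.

P→D: minimal back-door set ∅.

desc(P)\{P}={D}; candidates ⊆ {K,L,T}.
∅: P⊥D given ∅ in G with P→· removed — back-door holds.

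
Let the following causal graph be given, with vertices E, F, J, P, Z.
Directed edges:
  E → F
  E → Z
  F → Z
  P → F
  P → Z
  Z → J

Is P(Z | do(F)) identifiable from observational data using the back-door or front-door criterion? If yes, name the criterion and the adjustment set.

P(Z|do(F)): backdoor, adjust for {E, P}.

desc(F)\{F}={J,Z}; candidates ⊆ {E,P}.
size 0: {}; under {} F still reaches {E,J,P,Z} ∋ Z.
size 1: {E}, {P}; under {E} F still reaches {J,P,Z} ∋ Z.
{E,P}: F⊥Z given {E,P} in G with F→· removed — back-door holds.
P(Z|do(F)) = Σ_{E,P} P(Z|F,E,P)·P(E,P).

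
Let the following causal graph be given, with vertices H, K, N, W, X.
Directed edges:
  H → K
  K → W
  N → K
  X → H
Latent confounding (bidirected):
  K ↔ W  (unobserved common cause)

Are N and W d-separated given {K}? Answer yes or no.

Bayes-Ball from N | {K} reaches {H,W,X}.
W ∈ reach(N|{K}) ⇒ N ⊥̸ W | {K}.

No — N and W are d-connected given {K}.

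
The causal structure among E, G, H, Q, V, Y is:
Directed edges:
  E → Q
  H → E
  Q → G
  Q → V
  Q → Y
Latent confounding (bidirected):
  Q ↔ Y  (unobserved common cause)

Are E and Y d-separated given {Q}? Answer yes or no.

Bayes-Ball from E | {Q} reaches {H,Y}.
Y ∈ reach(E|{Q}) ⇒ E ⊥̸ Y | {Q}.

No — E and Y are d-connected given {Q}.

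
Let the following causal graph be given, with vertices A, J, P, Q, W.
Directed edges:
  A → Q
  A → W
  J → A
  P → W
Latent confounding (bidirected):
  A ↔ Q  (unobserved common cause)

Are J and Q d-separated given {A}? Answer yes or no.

No — J and Q are d-connected given {A}.

Bayes-Ball from J | {A} reaches {Q}.
Q ∈ reach(J|{A}) ⇒ J ⊥̸ Q | {A}.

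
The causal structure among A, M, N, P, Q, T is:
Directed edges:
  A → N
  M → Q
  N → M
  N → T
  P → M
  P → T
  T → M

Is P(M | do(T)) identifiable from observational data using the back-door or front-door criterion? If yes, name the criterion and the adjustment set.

desc(T)\{T}={M,Q}; candidates ⊆ {A,N,P}.
size 0: {}; under {} T still reaches {A,M,N,P,Q} ∋ M.
size 1: {A}, {N}, {P}; under {A} T still reaches {M,N,P,Q} ∋ M.
{N,P}: T⊥M given {N,P} in G with T→· removed — back-door holds.
P(M|do(T)) = Σ_{N,P} P(M|T,N,P)·P(N,P).

P(M|do(T)): backdoor, adjust for {N, P}.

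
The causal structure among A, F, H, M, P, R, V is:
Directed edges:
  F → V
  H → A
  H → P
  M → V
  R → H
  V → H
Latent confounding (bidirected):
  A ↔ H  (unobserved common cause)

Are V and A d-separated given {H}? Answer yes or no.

No — V and A are d-connected given {H}.

Bayes-Ball from V | {H} reaches {A,F,M,R}.
A ∈ reach(V|{H}) ⇒ V ⊥̸ A | {H}.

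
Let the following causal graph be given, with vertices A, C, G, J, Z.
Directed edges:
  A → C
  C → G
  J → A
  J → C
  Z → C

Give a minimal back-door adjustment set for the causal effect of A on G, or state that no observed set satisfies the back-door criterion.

desc(A)\{A}={C,G}; candidates ⊆ {J,Z}.
size 0: {}; under {} A still reaches {C,G,J} ∋ G.
{J}: A⊥G given {J} in G with A→· removed — back-door holds.

A→G: minimal back-door set {J}.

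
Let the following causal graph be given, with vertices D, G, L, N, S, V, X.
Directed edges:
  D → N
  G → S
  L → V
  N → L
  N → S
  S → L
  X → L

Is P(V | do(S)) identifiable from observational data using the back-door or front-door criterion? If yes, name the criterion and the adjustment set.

P(V|do(S)): backdoor, adjust for {N}.

desc(S)\{S}={L,V}; candidates ⊆ {D,G,N,X}.
size 0: {}; under {} S still reaches {D,G,L,N,V} ∋ V.
{N}: S⊥V given {N} in G with S→· removed — back-door holds.
P(V|do(S)) = Σ_{N} P(V|S,N)·P(N).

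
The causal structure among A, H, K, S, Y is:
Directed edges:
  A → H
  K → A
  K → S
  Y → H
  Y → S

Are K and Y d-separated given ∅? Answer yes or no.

Bayes-Ball from K | ∅ reaches {A,H,S}.
Y ∉ reach(K|∅) ⇒ K ⊥ Y | ∅.

Yes — K ⊥ Y | ∅.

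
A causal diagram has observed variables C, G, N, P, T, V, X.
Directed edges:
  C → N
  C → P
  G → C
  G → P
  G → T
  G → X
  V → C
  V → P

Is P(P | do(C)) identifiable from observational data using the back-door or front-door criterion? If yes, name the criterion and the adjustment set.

P(P|do(C)): backdoor, adjust for {G, V}.

desc(C)\{C}={N,P}; candidates ⊆ {G,T,V,X}.
size 0: {}; under {} C still reaches {G,P,T,V,X} ∋ P.
size 1: {G}, {T}, {V} …(+1); under {G} C still reaches {P,V} ∋ P.
{G,V}: C⊥P given {G,V} in G with C→· removed — back-door holds.
P(P|do(C)) = Σ_{G,V} P(P|C,G,V)·P(G,V).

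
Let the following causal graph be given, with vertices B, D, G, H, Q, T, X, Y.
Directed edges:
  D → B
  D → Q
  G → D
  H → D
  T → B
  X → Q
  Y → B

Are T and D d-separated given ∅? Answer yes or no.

Bayes-Ball from T | ∅ reaches {B}.
D ∉ reach(T|∅) ⇒ T ⊥ D | ∅.

Yes — T ⊥ D | ∅.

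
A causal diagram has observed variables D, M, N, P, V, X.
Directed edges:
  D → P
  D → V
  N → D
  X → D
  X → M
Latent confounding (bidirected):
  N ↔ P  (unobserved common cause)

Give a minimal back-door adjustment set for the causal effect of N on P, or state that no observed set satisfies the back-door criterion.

desc(N)\{N}={D,P,V}; candidates ⊆ {M,X}.
N↔P: latent back-door arc(s) into N.
size 0: {}; under {} N still reaches {P} ∋ P.
size 1: {M}, {X}; under {M} N still reaches {P} ∋ P.
size 2: {M,X}; under {M,X} N still reaches {P} ∋ P.
N↔P cannot be blocked by any observed set — no back-door set.

N→P: no observed back-door set.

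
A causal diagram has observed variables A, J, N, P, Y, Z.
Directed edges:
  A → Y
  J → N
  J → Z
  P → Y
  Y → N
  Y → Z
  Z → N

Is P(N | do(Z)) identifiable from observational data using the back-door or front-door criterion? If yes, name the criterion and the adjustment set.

desc(Z)\{Z}={N}; candidates ⊆ {A,J,P,Y}.
size 0: {}; under {} Z still reaches {A,J,N,P,Y} ∋ N.
size 1: {A}, {J}, {P} …(+1); under {A} Z still reaches {J,N,P,Y} ∋ N.
{J,Y}: Z⊥N given {J,Y} in G with Z→· removed — back-door holds.
P(N|do(Z)) = Σ_{J,Y} P(N|Z,J,Y)·P(J,Y).

P(N|do(Z)): backdoor, adjust for {J, Y}.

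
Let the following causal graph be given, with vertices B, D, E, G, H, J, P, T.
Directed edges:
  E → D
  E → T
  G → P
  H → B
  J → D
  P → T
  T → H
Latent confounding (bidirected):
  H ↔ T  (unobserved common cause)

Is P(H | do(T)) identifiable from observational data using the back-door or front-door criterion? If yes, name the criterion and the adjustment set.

desc(T)\{T}={B,H}; candidates ⊆ {D,E,G,J,P}.
T↔H: latent back-door arc(s) into T.
size 0: {}; under {} T still reaches {B,D,E,G,H,P} ∋ H.
size 1: {D}, {E}, {G} …(+2); under {D} T still reaches {B,E,G,H,J,P} ∋ H.
size 2: {D,E}, {D,G}, {D,J} …(+7); under {D,E} T still reaches {B,G,H,P} ∋ H.
T↔H cannot be blocked by any observed set — no back-door set.
No mediator lies on a directed T→…→H path.
Neither criterion identifies P(H|do(T)) in this graph.

P(H|do(T)): not identifiable (no BD/FD set).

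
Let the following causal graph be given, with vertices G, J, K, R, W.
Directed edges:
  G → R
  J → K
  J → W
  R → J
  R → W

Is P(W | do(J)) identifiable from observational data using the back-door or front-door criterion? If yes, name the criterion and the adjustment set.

desc(J)\{J}={K,W}; candidates ⊆ {G,R}.
size 0: {}; under {} J still reaches {G,R,W} ∋ W.
{R}: J⊥W given {R} in G with J→· removed — back-door holds.
P(W|do(J)) = Σ_{R} P(W|J,R)·P(R).

P(W|do(J)): backdoor, adjust for {R}.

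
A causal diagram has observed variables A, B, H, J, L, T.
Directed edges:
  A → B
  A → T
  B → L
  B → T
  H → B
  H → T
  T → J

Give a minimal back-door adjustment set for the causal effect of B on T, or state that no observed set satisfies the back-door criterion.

B→T: minimal back-door set {A, H}.

desc(B)\{B}={J,L,T}; candidates ⊆ {A,H}.
size 0: {}; under {} B still reaches {A,H,J,T} ∋ T.
size 1: {A}, {H}; under {A} B still reaches {H,J,T} ∋ T.
{A,H}: B⊥T given {A,H} in G with B→· removed — back-door holds.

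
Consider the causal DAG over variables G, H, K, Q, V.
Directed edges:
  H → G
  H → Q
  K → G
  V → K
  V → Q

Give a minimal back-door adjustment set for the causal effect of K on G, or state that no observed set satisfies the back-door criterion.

desc(K)\{K}={G}; candidates ⊆ {H,Q,V}.
∅: K⊥G given ∅ in G with K→· removed — back-door holds.

K→G: minimal back-door set ∅.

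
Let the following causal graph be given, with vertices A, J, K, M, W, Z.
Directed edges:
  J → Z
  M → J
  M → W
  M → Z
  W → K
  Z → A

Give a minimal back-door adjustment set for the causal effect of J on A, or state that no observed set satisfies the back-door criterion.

desc(J)\{J}={A,Z}; candidates ⊆ {K,M,W}.
size 0: {}; under {} J still reaches {A,K,M,W,Z} ∋ A.
{M}: J⊥A given {M} in G with J→· removed — back-door holds.

J→A: minimal back-door set {M}.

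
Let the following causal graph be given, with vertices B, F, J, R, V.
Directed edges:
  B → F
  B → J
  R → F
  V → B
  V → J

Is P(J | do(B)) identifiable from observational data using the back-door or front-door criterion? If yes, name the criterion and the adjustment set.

desc(B)\{B}={F,J}; candidates ⊆ {R,V}.
size 0: {}; under {} B still reaches {J,V} ∋ J.
{V}: B⊥J given {V} in G with B→· removed — back-door holds.
P(J|do(B)) = Σ_{V} P(J|B,V)·P(V).

P(J|do(B)): backdoor, adjust for {V}.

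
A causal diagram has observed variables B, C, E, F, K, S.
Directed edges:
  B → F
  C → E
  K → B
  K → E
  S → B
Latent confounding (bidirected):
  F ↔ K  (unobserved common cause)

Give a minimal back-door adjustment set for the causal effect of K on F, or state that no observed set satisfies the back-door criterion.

desc(K)\{K}={B,E,F}; candidates ⊆ {C,S}.
K↔F: latent back-door arc(s) into K.
size 0: {}; under {} K still reaches {F} ∋ F.
size 1: {C}, {S}; under {C} K still reaches {F} ∋ F.
size 2: {C,S}; under {C,S} K still reaches {F} ∋ F.
K↔F cannot be blocked by any observed set — no back-door set.

K→F: no observed back-door set.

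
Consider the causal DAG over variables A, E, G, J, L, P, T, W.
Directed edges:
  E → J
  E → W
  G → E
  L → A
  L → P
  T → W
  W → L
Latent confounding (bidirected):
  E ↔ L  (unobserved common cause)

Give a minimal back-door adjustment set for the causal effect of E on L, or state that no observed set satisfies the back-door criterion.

desc(E)\{E}={A,J,L,P,W}; candidates ⊆ {G,T}.
E↔L: latent back-door arc(s) into E.
size 0: {}; under {} E still reaches {A,G,L,P} ∋ L.
size 1: {G}, {T}; under {G} E still reaches {A,L,P} ∋ L.
size 2: {G,T}; under {G,T} E still reaches {A,L,P} ∋ L.
E↔L cannot be blocked by any observed set — no back-door set.

E→L: no observed back-door set.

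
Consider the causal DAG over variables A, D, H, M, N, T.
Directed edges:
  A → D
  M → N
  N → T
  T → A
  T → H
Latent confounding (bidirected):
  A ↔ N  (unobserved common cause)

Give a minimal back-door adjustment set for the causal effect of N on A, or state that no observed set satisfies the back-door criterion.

N→A: no observed back-door set.

desc(N)\{N}={A,D,H,T}; candidates ⊆ {M}.
N↔A: latent back-door arc(s) into N.
size 0: {}; under {} N still reaches {A,D,M} ∋ A.
size 1: {M}; under {M} N still reaches {A,D} ∋ A.
N↔A cannot be blocked by any observed set — no back-door set.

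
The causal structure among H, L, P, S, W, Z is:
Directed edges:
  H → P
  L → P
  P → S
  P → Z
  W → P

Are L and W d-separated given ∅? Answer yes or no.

Bayes-Ball from L | ∅ reaches {P,S,Z}.
W ∉ reach(L|∅) ⇒ L ⊥ W | ∅.

Yes — L ⊥ W | ∅.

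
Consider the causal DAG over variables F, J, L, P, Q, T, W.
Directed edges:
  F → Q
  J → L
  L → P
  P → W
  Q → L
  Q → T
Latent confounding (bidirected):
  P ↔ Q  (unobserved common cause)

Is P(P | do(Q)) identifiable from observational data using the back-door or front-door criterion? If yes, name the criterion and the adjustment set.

P(P|do(Q)): frontdoor, adjust for {L}.

desc(Q)\{Q}={L,P,T,W}; candidates ⊆ {F,J}.
Q↔P: latent back-door arc(s) into Q.
size 0: {}; under {} Q still reaches {F,P,W} ∋ P.
size 1: {F}, {J}; under {F} Q still reaches {P,W} ∋ P.
size 2: {F,J}; under {F,J} Q still reaches {P,W} ∋ P.
Q↔P cannot be blocked by any observed set — no back-door set.
{L}: (i) intercepts every directed Q→P path; (ii) no back-door Q→{L}; (iii) {Q} blocks every back-door {L}→P. Front-door holds.
P(P|do(Q)) = Σ_{L} P(L|Q) Σ_{Q'} P(P|L,Q')P(Q').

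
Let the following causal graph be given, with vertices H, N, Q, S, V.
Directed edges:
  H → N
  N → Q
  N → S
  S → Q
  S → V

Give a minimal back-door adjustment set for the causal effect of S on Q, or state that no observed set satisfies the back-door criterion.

S→Q: minimal back-door set {N}.

desc(S)\{S}={Q,V}; candidates ⊆ {H,N}.
size 0: {}; under {} S still reaches {H,N,Q} ∋ Q.
{N}: S⊥Q given {N} in G with S→· removed — back-door holds.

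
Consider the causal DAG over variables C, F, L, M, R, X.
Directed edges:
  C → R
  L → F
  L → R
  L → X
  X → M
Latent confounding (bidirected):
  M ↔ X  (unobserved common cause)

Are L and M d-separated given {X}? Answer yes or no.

Bayes-Ball from L | {X} reaches {F,M,R}.
M ∈ reach(L|{X}) ⇒ L ⊥̸ M | {X}.

No — L and M are d-connected given {X}.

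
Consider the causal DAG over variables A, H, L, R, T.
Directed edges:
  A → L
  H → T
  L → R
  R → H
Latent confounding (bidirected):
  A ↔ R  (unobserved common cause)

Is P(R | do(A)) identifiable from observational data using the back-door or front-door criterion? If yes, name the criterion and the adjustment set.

desc(A)\{A}={H,L,R,T}; candidates ⊆ {—}.
A↔R: latent back-door arc(s) into A.
size 0: {}; under {} A still reaches {H,R,T} ∋ R.
A↔R cannot be blocked by any observed set — no back-door set.
{L}: (i) intercepts every directed A→R path; (ii) no back-door A→{L}; (iii) {A} blocks every back-door {L}→R. Front-door holds.
P(R|do(A)) = Σ_{L} P(L|A) Σ_{A'} P(R|L,A')P(A').

P(R|do(A)): frontdoor, adjust for {L}.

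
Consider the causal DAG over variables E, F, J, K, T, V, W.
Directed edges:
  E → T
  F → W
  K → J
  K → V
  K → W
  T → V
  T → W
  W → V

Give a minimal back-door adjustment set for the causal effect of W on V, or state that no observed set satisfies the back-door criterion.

desc(W)\{W}={V}; candidates ⊆ {E,F,J,K,T}.
size 0: {}; under {} W still reaches {E,F,J,K,T,V} ∋ V.
size 1: {E}, {F}, {J} …(+2); under {E} W still reaches {F,J,K,T,V} ∋ V.
{K,T}: W⊥V given {K,T} in G with W→· removed — back-door holds.

W→V: minimal back-door set {K, T}.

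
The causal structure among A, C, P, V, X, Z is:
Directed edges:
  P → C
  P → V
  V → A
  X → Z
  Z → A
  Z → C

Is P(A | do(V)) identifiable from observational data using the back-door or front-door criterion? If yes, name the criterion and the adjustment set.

P(A|do(V)): backdoor, adjust for ∅.

desc(V)\{V}={A}; candidates ⊆ {C,P,X,Z}.
∅: V⊥A given ∅ in G with V→· removed — back-door holds.
P(A|do(V)) = P(A|V) — no adjustment needed.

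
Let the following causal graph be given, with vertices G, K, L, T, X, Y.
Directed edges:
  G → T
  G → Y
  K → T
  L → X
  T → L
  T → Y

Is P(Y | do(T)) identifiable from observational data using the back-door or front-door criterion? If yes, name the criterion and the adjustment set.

desc(T)\{T}={L,X,Y}; candidates ⊆ {G,K}.
size 0: {}; under {} T still reaches {G,K,Y} ∋ Y.
{G}: T⊥Y given {G} in G with T→· removed — back-door holds.
P(Y|do(T)) = Σ_{G} P(Y|T,G)·P(G).

P(Y|do(T)): backdoor, adjust for {G}.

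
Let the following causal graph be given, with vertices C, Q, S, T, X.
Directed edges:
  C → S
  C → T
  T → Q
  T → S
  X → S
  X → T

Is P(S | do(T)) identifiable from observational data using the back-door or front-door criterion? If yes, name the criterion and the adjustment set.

desc(T)\{T}={Q,S}; candidates ⊆ {C,X}.
size 0: {}; under {} T still reaches {C,S,X} ∋ S.
size 1: {C}, {X}; under {C} T still reaches {S,X} ∋ S.
{C,X}: T⊥S given {C,X} in G with T→· removed — back-door holds.
P(S|do(T)) = Σ_{C,X} P(S|T,C,X)·P(C,X).

P(S|do(T)): backdoor, adjust for {C, X}.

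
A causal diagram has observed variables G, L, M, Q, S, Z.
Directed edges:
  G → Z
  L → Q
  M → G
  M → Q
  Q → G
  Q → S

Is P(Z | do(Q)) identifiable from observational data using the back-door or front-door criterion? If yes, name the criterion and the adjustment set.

desc(Q)\{Q}={G,S,Z}; candidates ⊆ {L,M}.
size 0: {}; under {} Q still reaches {G,L,M,Z} ∋ Z.
{M}: Q⊥Z given {M} in G with Q→· removed — back-door holds.
P(Z|do(Q)) = Σ_{M} P(Z|Q,M)·P(M).

P(Z|do(Q)): backdoor, adjust for {M}.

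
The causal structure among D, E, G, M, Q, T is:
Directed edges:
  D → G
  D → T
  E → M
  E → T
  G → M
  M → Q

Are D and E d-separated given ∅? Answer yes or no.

Yes — D ⊥ E | ∅.

Bayes-Ball from D | ∅ reaches {G,M,Q,T}.
E ∉ reach(D|∅) ⇒ D ⊥ E | ∅.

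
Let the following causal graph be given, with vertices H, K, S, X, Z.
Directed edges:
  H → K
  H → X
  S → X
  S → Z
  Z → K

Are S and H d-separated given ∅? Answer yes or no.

Yes — S ⊥ H | ∅.

Bayes-Ball from S | ∅ reaches {K,X,Z}.
H ∉ reach(S|∅) ⇒ S ⊥ H | ∅.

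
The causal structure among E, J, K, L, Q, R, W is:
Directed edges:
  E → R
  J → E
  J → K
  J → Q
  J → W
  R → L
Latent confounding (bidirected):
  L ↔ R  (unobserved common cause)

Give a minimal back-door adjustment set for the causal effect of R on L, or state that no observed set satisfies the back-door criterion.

R→L: no observed back-door set.

desc(R)\{R}={L}; candidates ⊆ {E,J,K,Q,W}.
R↔L: latent back-door arc(s) into R.
size 0: {}; under {} R still reaches {E,J,K,L,Q,W} ∋ L.
size 1: {E}, {J}, {K} …(+2); under {E} R still reaches {L} ∋ L.
size 2: {E,J}, {E,K}, {E,Q} …(+7); under {E,J} R still reaches {L} ∋ L.
R↔L cannot be blocked by any observed set — no back-door set.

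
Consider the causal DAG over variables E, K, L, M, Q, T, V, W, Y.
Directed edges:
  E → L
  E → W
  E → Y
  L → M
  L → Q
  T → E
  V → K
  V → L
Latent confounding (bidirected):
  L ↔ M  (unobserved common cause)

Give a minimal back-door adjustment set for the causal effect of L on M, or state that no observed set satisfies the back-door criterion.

L→M: no observed back-door set.

desc(L)\{L}={M,Q}; candidates ⊆ {E,K,T,V,W,Y}.
L↔M: latent back-door arc(s) into L.
size 0: {}; under {} L still reaches {E,K,M,T,V,W,Y} ∋ M.
size 1: {E}, {K}, {T} …(+3); under {E} L still reaches {K,M,V} ∋ M.
size 2: {E,K}, {E,T}, {E,V} …(+12); under {E,K} L still reaches {M,V} ∋ M.
L↔M cannot be blocked by any observed set — no back-door set.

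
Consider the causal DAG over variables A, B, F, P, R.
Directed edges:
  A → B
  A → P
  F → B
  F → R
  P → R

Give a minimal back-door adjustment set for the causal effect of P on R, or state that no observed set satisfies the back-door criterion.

desc(P)\{P}={R}; candidates ⊆ {A,B,F}.
∅: P⊥R given ∅ in G with P→· removed — back-door holds.

P→R: minimal back-door set ∅.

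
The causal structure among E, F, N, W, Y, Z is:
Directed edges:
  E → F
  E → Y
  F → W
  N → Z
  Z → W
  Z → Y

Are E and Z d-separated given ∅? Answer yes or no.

Yes — E ⊥ Z | ∅.

Bayes-Ball from E | ∅ reaches {F,W,Y}.
Z ∉ reach(E|∅) ⇒ E ⊥ Z | ∅.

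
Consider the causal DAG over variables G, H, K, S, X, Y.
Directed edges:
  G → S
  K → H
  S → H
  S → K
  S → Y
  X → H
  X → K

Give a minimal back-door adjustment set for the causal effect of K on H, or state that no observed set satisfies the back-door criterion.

desc(K)\{K}={H}; candidates ⊆ {G,S,X,Y}.
size 0: {}; under {} K still reaches {G,H,S,X,Y} ∋ H.
size 1: {G}, {S}, {X} …(+1); under {G} K still reaches {H,S,X,Y} ∋ H.
{S,X}: K⊥H given {S,X} in G with K→· removed — back-door holds.

K→H: minimal back-door set {S, X}.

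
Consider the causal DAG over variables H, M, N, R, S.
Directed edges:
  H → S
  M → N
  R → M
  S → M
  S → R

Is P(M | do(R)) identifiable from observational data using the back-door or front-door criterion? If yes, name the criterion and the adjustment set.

desc(R)\{R}={M,N}; candidates ⊆ {H,S}.
size 0: {}; under {} R still reaches {H,M,N,S} ∋ M.
{S}: R⊥M given {S} in G with R→· removed — back-door holds.
P(M|do(R)) = Σ_{S} P(M|R,S)·P(S).

P(M|do(R)): backdoor, adjust for {S}.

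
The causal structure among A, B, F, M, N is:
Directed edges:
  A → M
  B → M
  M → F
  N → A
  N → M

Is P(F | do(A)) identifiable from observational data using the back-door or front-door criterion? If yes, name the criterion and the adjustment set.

P(F|do(A)): backdoor, adjust for {N}.

desc(A)\{A}={F,M}; candidates ⊆ {B,N}.
size 0: {}; under {} A still reaches {F,M,N} ∋ F.
{N}: A⊥F given {N} in G with A→· removed — back-door holds.
P(F|do(A)) = Σ_{N} P(F|A,N)·P(N).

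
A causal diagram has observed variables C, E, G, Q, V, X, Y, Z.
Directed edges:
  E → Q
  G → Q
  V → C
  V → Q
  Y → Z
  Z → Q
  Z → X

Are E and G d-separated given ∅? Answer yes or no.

Yes — E ⊥ G | ∅.

Bayes-Ball from E | ∅ reaches {Q}.
G ∉ reach(E|∅) ⇒ E ⊥ G | ∅.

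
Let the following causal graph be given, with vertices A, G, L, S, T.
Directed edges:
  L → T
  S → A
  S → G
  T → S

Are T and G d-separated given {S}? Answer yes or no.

Yes — T ⊥ G | {S}.

Bayes-Ball from T | {S} reaches {L}.
G ∉ reach(T|{S}) ⇒ T ⊥ G | {S}.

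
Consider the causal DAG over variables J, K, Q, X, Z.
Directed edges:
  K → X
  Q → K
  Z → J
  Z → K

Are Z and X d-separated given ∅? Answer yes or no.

Bayes-Ball from Z | ∅ reaches {J,K,X}.
X ∈ reach(Z|∅) ⇒ Z ⊥̸ X | ∅.

No — Z and X are d-connected given ∅.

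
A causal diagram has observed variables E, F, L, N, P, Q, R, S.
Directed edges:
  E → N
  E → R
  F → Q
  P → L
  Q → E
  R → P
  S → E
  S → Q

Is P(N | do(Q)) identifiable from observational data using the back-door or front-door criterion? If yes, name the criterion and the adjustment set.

desc(Q)\{Q}={E,L,N,P,R}; candidates ⊆ {F,S}.
size 0: {}; under {} Q still reaches {E,F,L,N,P,R,S} ∋ N.
{S}: Q⊥N given {S} in G with Q→· removed — back-door holds.
P(N|do(Q)) = Σ_{S} P(N|Q,S)·P(S).

P(N|do(Q)): backdoor, adjust for {S}.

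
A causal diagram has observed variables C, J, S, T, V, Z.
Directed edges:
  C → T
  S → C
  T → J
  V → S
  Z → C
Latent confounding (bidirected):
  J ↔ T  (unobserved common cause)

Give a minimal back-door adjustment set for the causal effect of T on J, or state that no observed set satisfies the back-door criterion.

desc(T)\{T}={J}; candidates ⊆ {C,S,V,Z}.
T↔J: latent back-door arc(s) into T.
size 0: {}; under {} T still reaches {C,J,S,V,Z} ∋ J.
size 1: {C}, {S}, {V} …(+1); under {C} T still reaches {J} ∋ J.
size 2: {C,S}, {C,V}, {C,Z} …(+3); under {C,S} T still reaches {J} ∋ J.
T↔J cannot be blocked by any observed set — no back-door set.

T→J: no observed back-door set.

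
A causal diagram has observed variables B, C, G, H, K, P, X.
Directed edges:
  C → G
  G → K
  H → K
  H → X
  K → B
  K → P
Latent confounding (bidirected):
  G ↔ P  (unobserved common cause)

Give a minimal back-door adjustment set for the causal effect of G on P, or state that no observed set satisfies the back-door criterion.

G→P: no observed back-door set.

desc(G)\{G}={B,K,P}; candidates ⊆ {C,H,X}.
G↔P: latent back-door arc(s) into G.
size 0: {}; under {} G still reaches {C,P} ∋ P.
size 1: {C}, {H}, {X}; under {C} G still reaches {P} ∋ P.
size 2: {C,H}, {C,X}, {H,X}; under {C,H} G still reaches {P} ∋ P.
G↔P cannot be blocked by any observed set — no back-door set.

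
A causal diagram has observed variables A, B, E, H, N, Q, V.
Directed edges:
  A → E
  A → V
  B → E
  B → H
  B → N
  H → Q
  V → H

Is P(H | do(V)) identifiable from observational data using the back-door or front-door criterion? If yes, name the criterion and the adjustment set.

P(H|do(V)): backdoor, adjust for ∅.

desc(V)\{V}={H,Q}; candidates ⊆ {A,B,E,N}.
∅: V⊥H given ∅ in G with V→· removed — back-door holds.
P(H|do(V)) = P(H|V) — no adjustment needed.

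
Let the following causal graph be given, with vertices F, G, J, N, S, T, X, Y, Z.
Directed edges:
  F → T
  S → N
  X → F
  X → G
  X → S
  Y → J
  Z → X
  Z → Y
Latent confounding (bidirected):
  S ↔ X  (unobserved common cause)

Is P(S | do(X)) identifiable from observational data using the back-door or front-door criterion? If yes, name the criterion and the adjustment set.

P(S|do(X)): not identifiable (no BD/FD set).

desc(X)\{X}={F,G,N,S,T}; candidates ⊆ {J,Y,Z}.
X↔S: latent back-door arc(s) into X.
size 0: {}; under {} X still reaches {J,N,S,Y,Z} ∋ S.
size 1: {J}, {Y}, {Z}; under {J} X still reaches {N,S,Y,Z} ∋ S.
size 2: {J,Y}, {J,Z}, {Y,Z}; under {J,Y} X still reaches {N,S,Z} ∋ S.
X↔S cannot be blocked by any observed set — no back-door set.
No mediator lies on a directed X→…→S path.
Neither criterion identifies P(S|do(X)) in this graph.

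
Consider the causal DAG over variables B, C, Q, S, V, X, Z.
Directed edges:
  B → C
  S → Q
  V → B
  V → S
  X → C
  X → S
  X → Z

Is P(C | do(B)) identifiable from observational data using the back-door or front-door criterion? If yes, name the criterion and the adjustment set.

P(C|do(B)): backdoor, adjust for ∅.

desc(B)\{B}={C}; candidates ⊆ {Q,S,V,X,Z}.
∅: B⊥C given ∅ in G with B→· removed — back-door holds.
P(C|do(B)) = P(C|B) — no adjustment needed.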